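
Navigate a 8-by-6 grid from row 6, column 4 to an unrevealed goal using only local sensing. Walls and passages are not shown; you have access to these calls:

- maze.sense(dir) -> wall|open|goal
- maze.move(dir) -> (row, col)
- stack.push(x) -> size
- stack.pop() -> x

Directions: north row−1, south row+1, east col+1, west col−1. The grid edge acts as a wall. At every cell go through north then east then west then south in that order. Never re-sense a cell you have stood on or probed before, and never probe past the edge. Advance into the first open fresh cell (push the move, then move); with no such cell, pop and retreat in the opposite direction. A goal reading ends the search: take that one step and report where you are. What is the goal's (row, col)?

! 1. maze.sense(north) == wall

! 2. maze.sense(east) == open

! 3. stack.push(east) == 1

! 4. maze.move(east) == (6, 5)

! 5. maze.sense(north) == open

! 6. stack.push(north) == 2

! 7. maze.move(north) == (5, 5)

! 8. maze.sense(north) == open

! 9. stack.push(north) == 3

! 10. maze.move(north) == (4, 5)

! 11. maze.sense(north) == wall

! 12. maze.sense(west) == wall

! 13. stack.pop() == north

! 14. maze.move(south) == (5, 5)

! 15. stack.pop() == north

! 16. maze.move(south) == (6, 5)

! 17. maze.sense(south) == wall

! 18. stack.pop() == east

! 19. maze.move(west) == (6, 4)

! 20. maze.sense(west) == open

! 21. stack.push(west) == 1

! 22. maze.move(west) == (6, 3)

! 23. maze.sense(north) == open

! 24. stack.push(north) == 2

! 25. maze.move(north) == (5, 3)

! 26. maze.sense(north) == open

! 27. stack.push(north) == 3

! 28. maze.move(north) == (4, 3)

! 29. maze.sense(north) == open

! 30. stack.push(north) == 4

! 31. maze.move(north) == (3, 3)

! 32. maze.sense(north) == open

! 33. stack.push(north) == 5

! 34. maze.move(north) == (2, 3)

! 35. maze.sense(north) == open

! 36. stack.push(north) == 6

! 37. maze.move(north) == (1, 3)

! 38. maze.sense(north) == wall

! 39. maze.sense(east) == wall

! 40. maze.sense(west) == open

! 41. stack.push(west) == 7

! 42. maze.move(west) == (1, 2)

! 43. maze.sense(north) == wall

! 44. maze.sense(west) == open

! 45. stack.push(west) == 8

! 46. maze.move(west) == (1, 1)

! 47. maze.sense(north) == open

! 48. stack.push(north) == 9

! 49. maze.move(north) == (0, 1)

! 50. maze.sense(west) == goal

! 51. maze.move(west) == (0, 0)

Answer: (0, 0)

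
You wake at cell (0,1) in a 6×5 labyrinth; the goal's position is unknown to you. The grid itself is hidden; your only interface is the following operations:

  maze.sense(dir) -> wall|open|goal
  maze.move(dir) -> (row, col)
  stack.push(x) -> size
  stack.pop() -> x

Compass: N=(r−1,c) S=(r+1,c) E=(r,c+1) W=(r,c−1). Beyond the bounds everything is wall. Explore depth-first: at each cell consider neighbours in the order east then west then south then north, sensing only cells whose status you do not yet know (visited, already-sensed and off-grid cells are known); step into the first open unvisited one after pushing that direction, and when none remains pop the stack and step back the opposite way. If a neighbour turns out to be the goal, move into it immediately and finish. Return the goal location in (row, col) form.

-- maze.sense(dir→east) -> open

-- stack.push(x→east) -> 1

-- maze.move(dir→east) -> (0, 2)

-- maze.sense(dir→east) -> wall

-- maze.sense(dir→south) -> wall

-- stack.pop() -> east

-- maze.move(dir→west) -> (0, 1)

-- maze.sense(dir→west) -> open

-- stack.push(x→west) -> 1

-- maze.move(dir→west) -> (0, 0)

-- maze.sense(dir→south) -> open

-- stack.push(x→south) -> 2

-- maze.move(dir→south) -> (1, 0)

-- maze.sense(dir→east) -> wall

-- maze.sense(dir→south) -> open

-- stack.push(x→south) -> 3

-- maze.move(dir→south) -> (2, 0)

-- maze.sense(dir→east) -> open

-- stack.push(x→east) -> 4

-- maze.move(dir→east) -> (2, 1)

-- maze.sense(dir→east) -> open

-- stack.push(x→east) -> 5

-- maze.move(dir→east) -> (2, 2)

-- maze.sense(dir→east) -> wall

-- maze.sense(dir→south) -> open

-- stack.push(x→south) -> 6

-- maze.move(dir→south) -> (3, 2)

-- maze.sense(dir→east) -> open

-- stack.push(x→east) -> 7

-- maze.move(dir→east) -> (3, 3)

-- maze.sense(dir→east) -> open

-- stack.push(x→east) -> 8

-- maze.move(dir→east) -> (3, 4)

-- maze.sense(dir→south) -> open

-- stack.push(x→south) -> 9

-- maze.move(dir→south) -> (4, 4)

-- maze.sense(dir→west) -> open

-- stack.push(x→west) -> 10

-- maze.move(dir→west) -> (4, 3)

-- maze.sense(dir→west) -> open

-- stack.push(x→west) -> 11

-- maze.move(dir→west) -> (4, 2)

-- maze.sense(dir→west) -> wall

-- maze.sense(dir→south) -> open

-- stack.push(x→south) -> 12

-- maze.move(dir→south) -> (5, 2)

-- maze.sense(dir→east) -> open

-- stack.push(x→east) -> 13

-- maze.move(dir→east) -> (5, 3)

-- maze.sense(dir→east) -> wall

-- stack.pop() -> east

-- maze.move(dir→west) -> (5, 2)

-- maze.sense(dir→west) -> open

-- stack.push(x→west) -> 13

-- maze.move(dir→west) -> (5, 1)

-- maze.sense(dir→west) -> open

-- stack.push(x→west) -> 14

-- maze.move(dir→west) -> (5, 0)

-- maze.sense(dir→north) -> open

-- stack.push(x→north) -> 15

-- maze.move(dir→north) -> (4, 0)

-- maze.sense(dir→north) -> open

-- stack.push(x→north) -> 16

-- maze.move(dir→north) -> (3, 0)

-- maze.sense(dir→east) -> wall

-- stack.pop() -> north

-- maze.move(dir→south) -> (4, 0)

-- stack.pop() -> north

-- maze.move(dir→south) -> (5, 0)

-- stack.pop() -> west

-- maze.move(dir→east) -> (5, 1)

-- stack.pop() -> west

-- maze.move(dir→east) -> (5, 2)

-- stack.pop() -> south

-- maze.move(dir→north) -> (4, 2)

-- stack.pop() -> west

-- maze.move(dir→east) -> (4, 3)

-- stack.pop() -> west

-- maze.move(dir→east) -> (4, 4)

-- stack.pop() -> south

-- maze.move(dir→north) -> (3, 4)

-- maze.sense(dir→north) -> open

-- stack.push(x→north) -> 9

-- maze.move(dir→north) -> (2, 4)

-- maze.sense(dir→north) -> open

-- stack.push(x→north) -> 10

-- maze.move(dir→north) -> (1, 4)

-- maze.sense(dir→west) -> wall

-- maze.sense(dir→north) -> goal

-- maze.move(dir→north) -> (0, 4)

Answer: (0, 4)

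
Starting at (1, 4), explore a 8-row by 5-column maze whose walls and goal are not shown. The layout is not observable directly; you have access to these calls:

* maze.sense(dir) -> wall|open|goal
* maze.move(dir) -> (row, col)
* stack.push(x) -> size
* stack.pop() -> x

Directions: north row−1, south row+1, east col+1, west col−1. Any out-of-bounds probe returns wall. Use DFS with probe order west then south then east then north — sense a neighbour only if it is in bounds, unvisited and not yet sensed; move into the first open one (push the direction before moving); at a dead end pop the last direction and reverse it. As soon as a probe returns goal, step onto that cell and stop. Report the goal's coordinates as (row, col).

==> sense(dir=west)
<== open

==> push(x=west)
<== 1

==> move(dir=west)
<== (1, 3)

==> sense(dir=west)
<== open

==> push(x=west)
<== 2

==> move(dir=west)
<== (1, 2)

==> sense(dir=west)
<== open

==> push(x=west)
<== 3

==> move(dir=west)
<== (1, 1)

==> sense(dir=west)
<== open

==> push(x=west)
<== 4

==> move(dir=west)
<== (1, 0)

==> sense(dir=south)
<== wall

==> sense(dir=north)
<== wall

==> pop()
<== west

==> move(dir=east)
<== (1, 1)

==> sense(dir=south)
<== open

==> push(x=south)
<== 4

==> move(dir=south)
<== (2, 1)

==> sense(dir=south)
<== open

==> push(x=south)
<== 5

==> move(dir=south)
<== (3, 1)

==> sense(dir=west)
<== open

==> push(x=west)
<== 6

==> move(dir=west)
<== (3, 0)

==> sense(dir=south)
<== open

==> push(x=south)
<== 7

==> move(dir=south)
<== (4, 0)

==> sense(dir=south)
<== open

==> push(x=south)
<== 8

==> move(dir=south)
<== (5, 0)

==> sense(dir=south)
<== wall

==> sense(dir=east)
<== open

==> push(x=east)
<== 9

==> move(dir=east)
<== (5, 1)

==> sense(dir=south)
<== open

==> push(x=south)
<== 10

==> move(dir=south)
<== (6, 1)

==> sense(dir=south)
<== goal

==> move(dir=south)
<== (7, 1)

Answer: (7, 1)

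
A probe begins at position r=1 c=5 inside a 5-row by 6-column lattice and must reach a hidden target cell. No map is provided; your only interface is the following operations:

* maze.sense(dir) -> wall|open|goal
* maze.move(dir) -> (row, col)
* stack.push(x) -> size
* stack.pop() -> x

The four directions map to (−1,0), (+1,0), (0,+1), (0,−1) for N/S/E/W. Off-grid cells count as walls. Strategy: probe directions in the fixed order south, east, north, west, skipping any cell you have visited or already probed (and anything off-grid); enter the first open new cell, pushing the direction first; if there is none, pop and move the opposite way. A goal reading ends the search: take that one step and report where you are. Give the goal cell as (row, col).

CALL sense[dir=south]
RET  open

CALL push[x=south]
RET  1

CALL move[dir=south]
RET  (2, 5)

CALL sense[dir=south]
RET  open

CALL push[x=south]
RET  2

CALL move[dir=south]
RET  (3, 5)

CALL sense[dir=south]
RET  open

CALL push[x=south]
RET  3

CALL move[dir=south]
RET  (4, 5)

CALL sense[dir=west]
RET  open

CALL push[x=west]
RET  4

CALL move[dir=west]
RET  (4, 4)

CALL sense[dir=north]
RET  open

CALL push[x=north]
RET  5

CALL move[dir=north]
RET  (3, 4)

CALL sense[dir=north]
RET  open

CALL push[x=north]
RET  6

CALL move[dir=north]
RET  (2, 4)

CALL sense[dir=north]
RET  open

CALL push[x=north]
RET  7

CALL move[dir=north]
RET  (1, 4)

CALL sense[dir=north]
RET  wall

CALL sense[dir=west]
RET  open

CALL push[x=west]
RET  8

CALL move[dir=west]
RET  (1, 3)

CALL sense[dir=south]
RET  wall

CALL sense[dir=north]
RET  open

CALL push[x=north]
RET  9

CALL move[dir=north]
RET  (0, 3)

CALL sense[dir=west]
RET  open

CALL push[x=west]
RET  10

CALL move[dir=west]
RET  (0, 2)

CALL sense[dir=south]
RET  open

CALL push[x=south]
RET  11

CALL move[dir=south]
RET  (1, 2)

CALL sense[dir=south]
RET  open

CALL push[x=south]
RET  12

CALL move[dir=south]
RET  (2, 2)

CALL sense[dir=south]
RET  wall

CALL sense[dir=west]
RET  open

CALL push[x=west]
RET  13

CALL move[dir=west]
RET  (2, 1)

CALL sense[dir=south]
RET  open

CALL push[x=south]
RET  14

CALL move[dir=south]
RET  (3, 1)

CALL sense[dir=south]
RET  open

CALL push[x=south]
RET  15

CALL move[dir=south]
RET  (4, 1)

CALL sense[dir=east]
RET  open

CALL push[x=east]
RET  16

CALL move[dir=east]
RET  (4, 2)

CALL sense[dir=east]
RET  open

CALL push[x=east]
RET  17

CALL move[dir=east]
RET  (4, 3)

CALL sense[dir=north]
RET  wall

CALL pop[]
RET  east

CALL move[dir=west]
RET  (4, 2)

CALL pop[]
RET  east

CALL move[dir=west]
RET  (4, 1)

CALL sense[dir=west]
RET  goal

CALL move[dir=west]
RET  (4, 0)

Answer: (4, 0)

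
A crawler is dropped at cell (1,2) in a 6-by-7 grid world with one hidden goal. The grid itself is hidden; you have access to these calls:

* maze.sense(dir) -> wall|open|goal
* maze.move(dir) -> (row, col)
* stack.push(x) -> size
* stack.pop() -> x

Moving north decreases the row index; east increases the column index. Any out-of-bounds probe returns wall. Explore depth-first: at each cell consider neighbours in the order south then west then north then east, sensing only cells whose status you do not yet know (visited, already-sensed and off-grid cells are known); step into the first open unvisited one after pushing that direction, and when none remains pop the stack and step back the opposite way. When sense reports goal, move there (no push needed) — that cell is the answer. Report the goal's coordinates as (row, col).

$ maze.sense south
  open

$ stack.push south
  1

$ maze.move south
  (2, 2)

$ maze.sense south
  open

$ stack.push south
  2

$ maze.move south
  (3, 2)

$ maze.sense south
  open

$ stack.push south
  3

$ maze.move south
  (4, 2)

$ maze.sense south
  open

$ stack.push south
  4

$ maze.move south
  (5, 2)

$ maze.sense west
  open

$ stack.push west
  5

$ maze.move west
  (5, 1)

$ maze.sense west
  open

$ stack.push west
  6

$ maze.move west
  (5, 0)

$ maze.sense north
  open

$ stack.push north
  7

$ maze.move north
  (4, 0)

$ maze.sense north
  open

$ stack.push north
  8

$ maze.move north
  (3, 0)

$ maze.sense north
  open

$ stack.push north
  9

$ maze.move north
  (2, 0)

$ maze.sense north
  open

$ stack.push north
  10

$ maze.move north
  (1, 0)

$ maze.sense north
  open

$ stack.push north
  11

$ maze.move north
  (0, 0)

$ maze.sense east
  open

$ stack.push east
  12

$ maze.move east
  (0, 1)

$ maze.sense south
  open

$ stack.push south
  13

$ maze.move south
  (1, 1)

$ maze.sense south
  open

$ stack.push south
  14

$ maze.move south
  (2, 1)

$ maze.sense south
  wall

$ stack.pop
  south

$ maze.move north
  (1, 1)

$ stack.pop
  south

$ maze.move north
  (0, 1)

$ maze.sense east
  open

$ stack.push east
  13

$ maze.move east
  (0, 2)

$ maze.sense east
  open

$ stack.push east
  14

$ maze.move east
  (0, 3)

$ maze.sense south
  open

$ stack.push south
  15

$ maze.move south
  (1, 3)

$ maze.sense south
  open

$ stack.push south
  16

$ maze.move south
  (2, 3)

$ maze.sense south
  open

$ stack.push south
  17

$ maze.move south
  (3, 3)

$ maze.sense south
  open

$ stack.push south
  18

$ maze.move south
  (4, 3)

$ maze.sense south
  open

$ stack.push south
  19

$ maze.move south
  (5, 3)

$ maze.sense east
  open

$ stack.push east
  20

$ maze.move east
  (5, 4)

$ maze.sense north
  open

$ stack.push north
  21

$ maze.move north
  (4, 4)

$ maze.sense north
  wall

$ maze.sense east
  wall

$ stack.pop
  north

$ maze.move south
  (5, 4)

$ maze.sense east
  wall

$ stack.pop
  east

$ maze.move west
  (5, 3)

$ stack.pop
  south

$ maze.move north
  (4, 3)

$ stack.pop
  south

$ maze.move north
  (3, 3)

$ stack.pop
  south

$ maze.move north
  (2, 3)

$ maze.sense east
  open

$ stack.push east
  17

$ maze.move east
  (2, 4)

$ maze.sense north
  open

$ stack.push north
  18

$ maze.move north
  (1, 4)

$ maze.sense north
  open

$ stack.push north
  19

$ maze.move north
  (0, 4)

$ maze.sense east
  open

$ stack.push east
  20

$ maze.move east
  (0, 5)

$ maze.sense south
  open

$ stack.push south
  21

$ maze.move south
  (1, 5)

$ maze.sense south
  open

$ stack.push south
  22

$ maze.move south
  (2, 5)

$ maze.sense south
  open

$ stack.push south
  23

$ maze.move south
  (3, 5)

$ maze.sense east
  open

$ stack.push east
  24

$ maze.move east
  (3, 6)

$ maze.sense south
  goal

$ maze.move south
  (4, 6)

Answer: (4, 6)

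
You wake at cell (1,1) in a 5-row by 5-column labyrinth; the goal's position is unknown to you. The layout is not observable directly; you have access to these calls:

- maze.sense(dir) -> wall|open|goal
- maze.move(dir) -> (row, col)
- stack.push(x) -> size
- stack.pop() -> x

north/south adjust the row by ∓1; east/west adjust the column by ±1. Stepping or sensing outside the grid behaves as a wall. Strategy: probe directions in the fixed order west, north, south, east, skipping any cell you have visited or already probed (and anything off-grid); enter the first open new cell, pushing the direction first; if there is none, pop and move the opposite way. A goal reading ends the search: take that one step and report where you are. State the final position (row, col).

Act: maze.sense[dir='west']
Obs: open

Act: stack.push[x='west']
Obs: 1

Act: maze.move[dir='west']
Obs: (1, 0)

Act: maze.sense[dir='north']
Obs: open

Act: stack.push[x='north']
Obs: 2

Act: maze.move[dir='north']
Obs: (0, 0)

Act: maze.sense[dir='east']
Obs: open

Act: stack.push[x='east']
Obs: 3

Act: maze.move[dir='east']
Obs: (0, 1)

Act: maze.sense[dir='east']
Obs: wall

Act: stack.pop[]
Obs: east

Act: maze.move[dir='west']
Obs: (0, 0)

Act: stack.pop[]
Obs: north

Act: maze.move[dir='south']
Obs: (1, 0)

Act: maze.sense[dir='south']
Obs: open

Act: stack.push[x='south']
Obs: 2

Act: maze.move[dir='south']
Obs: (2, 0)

Act: maze.sense[dir='south']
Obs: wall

Act: maze.sense[dir='east']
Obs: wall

Act: stack.pop[]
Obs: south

Act: maze.move[dir='north']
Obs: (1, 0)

Act: stack.pop[]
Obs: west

Act: maze.move[dir='east']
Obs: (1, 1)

Act: maze.sense[dir='east']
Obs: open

Act: stack.push[x='east']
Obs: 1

Act: maze.move[dir='east']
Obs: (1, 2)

Act: maze.sense[dir='south']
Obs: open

Act: stack.push[x='south']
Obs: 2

Act: maze.move[dir='south']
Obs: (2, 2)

Act: maze.sense[dir='south']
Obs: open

Act: stack.push[x='south']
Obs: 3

Act: maze.move[dir='south']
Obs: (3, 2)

Act: maze.sense[dir='west']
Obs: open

Act: stack.push[x='west']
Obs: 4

Act: maze.move[dir='west']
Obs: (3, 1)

Act: maze.sense[dir='south']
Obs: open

Act: stack.push[x='south']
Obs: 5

Act: maze.move[dir='south']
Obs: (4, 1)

Act: maze.sense[dir='west']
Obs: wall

Act: maze.sense[dir='east']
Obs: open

Act: stack.push[x='east']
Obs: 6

Act: maze.move[dir='east']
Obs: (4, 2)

Act: maze.sense[dir='east']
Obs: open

Act: stack.push[x='east']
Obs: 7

Act: maze.move[dir='east']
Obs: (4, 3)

Act: maze.sense[dir='north']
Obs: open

Act: stack.push[x='north']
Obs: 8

Act: maze.move[dir='north']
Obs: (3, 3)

Act: maze.sense[dir='north']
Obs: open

Act: stack.push[x='north']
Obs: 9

Act: maze.move[dir='north']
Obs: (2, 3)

Act: maze.sense[dir='north']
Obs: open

Act: stack.push[x='north']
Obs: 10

Act: maze.move[dir='north']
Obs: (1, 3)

Act: maze.sense[dir='north']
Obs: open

Act: stack.push[x='north']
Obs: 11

Act: maze.move[dir='north']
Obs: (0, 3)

Act: maze.sense[dir='east']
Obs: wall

Act: stack.pop[]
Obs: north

Act: maze.move[dir='south']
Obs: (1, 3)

Act: maze.sense[dir='east']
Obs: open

Act: stack.push[x='east']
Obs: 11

Act: maze.move[dir='east']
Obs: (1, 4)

Act: maze.sense[dir='south']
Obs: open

Act: stack.push[x='south']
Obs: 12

Act: maze.move[dir='south']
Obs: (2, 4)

Act: maze.sense[dir='south']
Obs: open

Act: stack.push[x='south']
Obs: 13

Act: maze.move[dir='south']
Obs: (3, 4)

Act: maze.sense[dir='south']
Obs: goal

Act: maze.move[dir='south']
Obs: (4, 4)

Answer: (4, 4)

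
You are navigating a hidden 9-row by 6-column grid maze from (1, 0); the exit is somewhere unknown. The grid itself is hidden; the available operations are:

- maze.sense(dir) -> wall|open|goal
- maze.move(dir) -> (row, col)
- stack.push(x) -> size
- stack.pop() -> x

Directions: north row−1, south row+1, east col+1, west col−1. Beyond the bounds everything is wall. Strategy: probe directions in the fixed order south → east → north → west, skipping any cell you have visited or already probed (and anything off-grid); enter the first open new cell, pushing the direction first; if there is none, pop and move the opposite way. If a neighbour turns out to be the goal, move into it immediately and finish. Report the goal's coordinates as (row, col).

>>> sense dir=south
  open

>>> push x=south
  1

>>> move dir=south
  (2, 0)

>>> sense dir=south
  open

>>> push x=south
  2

>>> move dir=south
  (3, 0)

>>> sense dir=south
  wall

>>> sense dir=east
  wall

>>> pop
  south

>>> move dir=north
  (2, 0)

>>> sense dir=east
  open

>>> push x=east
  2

>>> move dir=east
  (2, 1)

>>> sense dir=east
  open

>>> push x=east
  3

>>> move dir=east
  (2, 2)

>>> sense dir=south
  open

>>> push x=south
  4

>>> move dir=south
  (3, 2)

>>> sense dir=south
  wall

>>> sense dir=east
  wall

>>> pop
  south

>>> move dir=north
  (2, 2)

>>> sense dir=east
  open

>>> push x=east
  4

>>> move dir=east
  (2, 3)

>>> sense dir=east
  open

>>> push x=east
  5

>>> move dir=east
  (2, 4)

>>> sense dir=south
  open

>>> push x=south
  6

>>> move dir=south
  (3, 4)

>>> sense dir=south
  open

>>> push x=south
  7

>>> move dir=south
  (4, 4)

>>> sense dir=south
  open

>>> push x=south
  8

>>> move dir=south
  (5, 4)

>>> sense dir=south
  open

>>> push x=south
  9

>>> move dir=south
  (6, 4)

>>> sense dir=south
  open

>>> push x=south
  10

>>> move dir=south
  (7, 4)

>>> sense dir=south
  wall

>>> sense dir=east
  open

>>> push x=east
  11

>>> move dir=east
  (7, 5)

>>> sense dir=south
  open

>>> push x=south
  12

>>> move dir=south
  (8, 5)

>>> pop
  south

>>> move dir=north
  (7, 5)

>>> sense dir=north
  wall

>>> pop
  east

>>> move dir=west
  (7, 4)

>>> sense dir=west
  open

>>> push x=west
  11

>>> move dir=west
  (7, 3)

>>> sense dir=south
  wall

>>> sense dir=north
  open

>>> push x=north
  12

>>> move dir=north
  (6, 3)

>>> sense dir=north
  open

>>> push x=north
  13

>>> move dir=north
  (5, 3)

>>> sense dir=north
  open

>>> push x=north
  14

>>> move dir=north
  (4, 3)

>>> pop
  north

>>> move dir=south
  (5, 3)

>>> sense dir=west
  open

>>> push x=west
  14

>>> move dir=west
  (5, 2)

>>> sense dir=south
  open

>>> push x=south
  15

>>> move dir=south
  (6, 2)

>>> sense dir=south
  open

>>> push x=south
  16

>>> move dir=south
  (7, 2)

>>> sense dir=south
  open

>>> push x=south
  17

>>> move dir=south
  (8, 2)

>>> sense dir=west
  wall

>>> pop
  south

>>> move dir=north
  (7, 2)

>>> sense dir=west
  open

>>> push x=west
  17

>>> move dir=west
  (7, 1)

>>> sense dir=north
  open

>>> push x=north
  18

>>> move dir=north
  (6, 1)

>>> sense dir=north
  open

>>> push x=north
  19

>>> move dir=north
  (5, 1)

>>> sense dir=north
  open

>>> push x=north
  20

>>> move dir=north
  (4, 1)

>>> pop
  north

>>> move dir=south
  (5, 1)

>>> sense dir=west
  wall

>>> pop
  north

>>> move dir=south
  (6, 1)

>>> sense dir=west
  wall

>>> pop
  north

>>> move dir=south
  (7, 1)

>>> sense dir=west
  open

>>> push x=west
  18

>>> move dir=west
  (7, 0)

>>> sense dir=south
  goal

>>> move dir=south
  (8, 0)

Answer: (8, 0)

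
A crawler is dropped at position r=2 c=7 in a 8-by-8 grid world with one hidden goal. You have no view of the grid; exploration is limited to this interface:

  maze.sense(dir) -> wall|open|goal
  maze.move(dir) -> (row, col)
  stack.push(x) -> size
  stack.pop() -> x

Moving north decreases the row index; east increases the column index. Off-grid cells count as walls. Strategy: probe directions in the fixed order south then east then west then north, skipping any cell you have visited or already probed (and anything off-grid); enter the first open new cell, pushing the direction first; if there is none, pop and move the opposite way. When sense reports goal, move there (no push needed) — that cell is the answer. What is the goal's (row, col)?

// sense(dir: south) ~> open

// push(x: south) ~> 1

// move(dir: south) ~> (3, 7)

// sense(dir: south) ~> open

// push(x: south) ~> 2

// move(dir: south) ~> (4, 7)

// sense(dir: south) ~> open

// push(x: south) ~> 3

// move(dir: south) ~> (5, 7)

// sense(dir: south) ~> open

// push(x: south) ~> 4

// move(dir: south) ~> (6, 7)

// sense(dir: south) ~> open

// push(x: south) ~> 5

// move(dir: south) ~> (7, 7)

// sense(dir: west) ~> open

// push(x: west) ~> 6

// move(dir: west) ~> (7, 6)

// sense(dir: west) ~> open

// push(x: west) ~> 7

// move(dir: west) ~> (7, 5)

// sense(dir: west) ~> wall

// sense(dir: north) ~> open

// push(x: north) ~> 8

// move(dir: north) ~> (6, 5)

// sense(dir: east) ~> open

// push(x: east) ~> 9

// move(dir: east) ~> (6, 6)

// sense(dir: north) ~> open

// push(x: north) ~> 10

// move(dir: north) ~> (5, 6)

// sense(dir: west) ~> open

// push(x: west) ~> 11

// move(dir: west) ~> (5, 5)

// sense(dir: west) ~> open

// push(x: west) ~> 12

// move(dir: west) ~> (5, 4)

// sense(dir: south) ~> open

// push(x: south) ~> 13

// move(dir: south) ~> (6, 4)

// sense(dir: west) ~> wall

// pop() ~> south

// move(dir: north) ~> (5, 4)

// sense(dir: west) ~> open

// push(x: west) ~> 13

// move(dir: west) ~> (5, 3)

// sense(dir: west) ~> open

// push(x: west) ~> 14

// move(dir: west) ~> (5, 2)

// sense(dir: south) ~> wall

// sense(dir: west) ~> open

// push(x: west) ~> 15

// move(dir: west) ~> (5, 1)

// sense(dir: south) ~> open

// push(x: south) ~> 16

// move(dir: south) ~> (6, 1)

// sense(dir: south) ~> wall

// sense(dir: west) ~> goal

// move(dir: west) ~> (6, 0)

Answer: (6, 0)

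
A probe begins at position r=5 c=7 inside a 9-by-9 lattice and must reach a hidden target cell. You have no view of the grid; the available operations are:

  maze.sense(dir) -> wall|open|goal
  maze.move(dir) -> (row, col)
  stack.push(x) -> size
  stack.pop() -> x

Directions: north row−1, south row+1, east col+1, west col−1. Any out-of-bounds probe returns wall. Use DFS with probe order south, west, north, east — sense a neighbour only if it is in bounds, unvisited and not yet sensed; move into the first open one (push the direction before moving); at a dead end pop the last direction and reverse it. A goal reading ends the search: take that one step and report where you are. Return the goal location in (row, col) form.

Action: maze.sense[dir='south']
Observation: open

Action: stack.push[x='south']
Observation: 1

Action: maze.move[dir='south']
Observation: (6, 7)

Action: maze.sense[dir='south']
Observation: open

Action: stack.push[x='south']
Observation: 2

Action: maze.move[dir='south']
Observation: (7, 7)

Action: maze.sense[dir='south']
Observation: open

Action: stack.push[x='south']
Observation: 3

Action: maze.move[dir='south']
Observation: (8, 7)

Action: maze.sense[dir='west']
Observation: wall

Action: maze.sense[dir='east']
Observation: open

Action: stack.push[x='east']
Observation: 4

Action: maze.move[dir='east']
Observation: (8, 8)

Action: maze.sense[dir='north']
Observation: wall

Action: stack.pop[]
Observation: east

Action: maze.move[dir='west']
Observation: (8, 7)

Action: stack.pop[]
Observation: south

Action: maze.move[dir='north']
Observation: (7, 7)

Action: maze.sense[dir='west']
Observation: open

Action: stack.push[x='west']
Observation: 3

Action: maze.move[dir='west']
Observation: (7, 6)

Action: maze.sense[dir='west']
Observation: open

Action: stack.push[x='west']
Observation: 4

Action: maze.move[dir='west']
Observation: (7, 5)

Action: maze.sense[dir='south']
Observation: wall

Action: maze.sense[dir='west']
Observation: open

Action: stack.push[x='west']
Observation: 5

Action: maze.move[dir='west']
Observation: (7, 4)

Action: maze.sense[dir='south']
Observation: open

Action: stack.push[x='south']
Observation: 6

Action: maze.move[dir='south']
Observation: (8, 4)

Action: maze.sense[dir='west']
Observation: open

Action: stack.push[x='west']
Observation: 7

Action: maze.move[dir='west']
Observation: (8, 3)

Action: maze.sense[dir='west']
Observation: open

Action: stack.push[x='west']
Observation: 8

Action: maze.move[dir='west']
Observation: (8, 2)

Action: maze.sense[dir='west']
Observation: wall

Action: maze.sense[dir='north']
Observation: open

Action: stack.push[x='north']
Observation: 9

Action: maze.move[dir='north']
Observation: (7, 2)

Action: maze.sense[dir='west']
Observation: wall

Action: maze.sense[dir='north']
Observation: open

Action: stack.push[x='north']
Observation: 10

Action: maze.move[dir='north']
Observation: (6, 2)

Action: maze.sense[dir='west']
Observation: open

Action: stack.push[x='west']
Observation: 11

Action: maze.move[dir='west']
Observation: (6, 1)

Action: maze.sense[dir='west']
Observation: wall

Action: maze.sense[dir='north']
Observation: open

Action: stack.push[x='north']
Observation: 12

Action: maze.move[dir='north']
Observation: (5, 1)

Action: maze.sense[dir='west']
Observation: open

Action: stack.push[x='west']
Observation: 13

Action: maze.move[dir='west']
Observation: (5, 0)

Action: maze.sense[dir='north']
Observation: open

Action: stack.push[x='north']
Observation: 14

Action: maze.move[dir='north']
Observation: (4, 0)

Action: maze.sense[dir='north']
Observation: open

Action: stack.push[x='north']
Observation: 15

Action: maze.move[dir='north']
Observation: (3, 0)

Action: maze.sense[dir='north']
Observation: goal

Action: maze.move[dir='north']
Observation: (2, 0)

Answer: (2, 0)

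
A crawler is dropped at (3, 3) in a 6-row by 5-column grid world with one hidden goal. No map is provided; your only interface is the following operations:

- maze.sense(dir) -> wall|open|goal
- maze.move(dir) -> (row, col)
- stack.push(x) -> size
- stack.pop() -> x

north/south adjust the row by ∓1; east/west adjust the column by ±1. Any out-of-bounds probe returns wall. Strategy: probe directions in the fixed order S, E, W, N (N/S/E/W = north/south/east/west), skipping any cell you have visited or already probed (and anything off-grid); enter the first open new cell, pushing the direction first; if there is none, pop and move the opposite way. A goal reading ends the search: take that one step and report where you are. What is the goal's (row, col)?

// maze.sense(dir='south') == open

// stack.push(x='south') == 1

// maze.move(dir='south') == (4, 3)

// maze.sense(dir='south') == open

// stack.push(x='south') == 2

// maze.move(dir='south') == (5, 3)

// maze.sense(dir='east') == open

// stack.push(x='east') == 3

// maze.move(dir='east') == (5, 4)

// maze.sense(dir='north') == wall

// stack.pop() == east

// maze.move(dir='west') == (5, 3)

// maze.sense(dir='west') == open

// stack.push(x='west') == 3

// maze.move(dir='west') == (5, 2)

// maze.sense(dir='west') == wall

// maze.sense(dir='north') == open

// stack.push(x='north') == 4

// maze.move(dir='north') == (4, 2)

// maze.sense(dir='west') == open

// stack.push(x='west') == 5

// maze.move(dir='west') == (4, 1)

// maze.sense(dir='west') == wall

// maze.sense(dir='north') == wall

// stack.pop() == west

// maze.move(dir='east') == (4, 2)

// maze.sense(dir='north') == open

// stack.push(x='north') == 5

// maze.move(dir='north') == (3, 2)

// maze.sense(dir='north') == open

// stack.push(x='north') == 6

// maze.move(dir='north') == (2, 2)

// maze.sense(dir='east') == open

// stack.push(x='east') == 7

// maze.move(dir='east') == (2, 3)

// maze.sense(dir='east') == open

// stack.push(x='east') == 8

// maze.move(dir='east') == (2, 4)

// maze.sense(dir='south') == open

// stack.push(x='south') == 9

// maze.move(dir='south') == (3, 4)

// stack.pop() == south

// maze.move(dir='north') == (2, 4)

// maze.sense(dir='north') == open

// stack.push(x='north') == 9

// maze.move(dir='north') == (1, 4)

// maze.sense(dir='west') == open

// stack.push(x='west') == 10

// maze.move(dir='west') == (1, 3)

// maze.sense(dir='west') == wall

// maze.sense(dir='north') == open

// stack.push(x='north') == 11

// maze.move(dir='north') == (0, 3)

// maze.sense(dir='east') == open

// stack.push(x='east') == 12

// maze.move(dir='east') == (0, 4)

// stack.pop() == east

// maze.move(dir='west') == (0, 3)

// maze.sense(dir='west') == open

// stack.push(x='west') == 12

// maze.move(dir='west') == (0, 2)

// maze.sense(dir='west') == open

// stack.push(x='west') == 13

// maze.move(dir='west') == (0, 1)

// maze.sense(dir='south') == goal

// maze.move(dir='south') == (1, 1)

Answer: (1, 1)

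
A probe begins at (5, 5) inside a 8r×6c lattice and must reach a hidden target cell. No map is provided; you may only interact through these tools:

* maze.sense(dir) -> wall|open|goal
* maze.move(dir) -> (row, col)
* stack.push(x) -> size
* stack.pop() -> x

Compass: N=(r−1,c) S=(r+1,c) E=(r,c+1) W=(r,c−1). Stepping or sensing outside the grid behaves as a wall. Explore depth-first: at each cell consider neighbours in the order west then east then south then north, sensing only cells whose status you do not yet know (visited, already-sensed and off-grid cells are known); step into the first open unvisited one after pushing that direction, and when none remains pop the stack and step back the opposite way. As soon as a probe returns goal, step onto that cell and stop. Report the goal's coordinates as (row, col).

> maze.sense dir='west'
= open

> stack.push x='west'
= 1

> maze.move dir='west'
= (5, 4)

> maze.sense dir='west'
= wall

> maze.sense dir='south'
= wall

> maze.sense dir='north'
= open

> stack.push x='north'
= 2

> maze.move dir='north'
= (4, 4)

> maze.sense dir='west'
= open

> stack.push x='west'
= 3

> maze.move dir='west'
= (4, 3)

> maze.sense dir='west'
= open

> stack.push x='west'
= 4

> maze.move dir='west'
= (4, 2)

> maze.sense dir='west'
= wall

> maze.sense dir='south'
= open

> stack.push x='south'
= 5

> maze.move dir='south'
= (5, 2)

> maze.sense dir='west'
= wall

> maze.sense dir='south'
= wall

> stack.pop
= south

> maze.move dir='north'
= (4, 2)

> maze.sense dir='north'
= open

> stack.push x='north'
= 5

> maze.move dir='north'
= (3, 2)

> maze.sense dir='west'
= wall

> maze.sense dir='east'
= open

> stack.push x='east'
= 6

> maze.move dir='east'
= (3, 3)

> maze.sense dir='east'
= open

> stack.push x='east'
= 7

> maze.move dir='east'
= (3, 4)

> maze.sense dir='east'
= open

> stack.push x='east'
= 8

> maze.move dir='east'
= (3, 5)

> maze.sense dir='south'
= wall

> maze.sense dir='north'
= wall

> stack.pop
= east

> maze.move dir='west'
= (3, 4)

> maze.sense dir='north'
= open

> stack.push x='north'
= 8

> maze.move dir='north'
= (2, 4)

> maze.sense dir='west'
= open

> stack.push x='west'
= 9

> maze.move dir='west'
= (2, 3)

> maze.sense dir='west'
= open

> stack.push x='west'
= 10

> maze.move dir='west'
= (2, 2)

> maze.sense dir='west'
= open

> stack.push x='west'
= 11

> maze.move dir='west'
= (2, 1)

> maze.sense dir='west'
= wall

> maze.sense dir='north'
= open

> stack.push x='north'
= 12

> maze.move dir='north'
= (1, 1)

> maze.sense dir='west'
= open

> stack.push x='west'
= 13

> maze.move dir='west'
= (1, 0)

> maze.sense dir='north'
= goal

> maze.move dir='north'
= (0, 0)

Answer: (0, 0)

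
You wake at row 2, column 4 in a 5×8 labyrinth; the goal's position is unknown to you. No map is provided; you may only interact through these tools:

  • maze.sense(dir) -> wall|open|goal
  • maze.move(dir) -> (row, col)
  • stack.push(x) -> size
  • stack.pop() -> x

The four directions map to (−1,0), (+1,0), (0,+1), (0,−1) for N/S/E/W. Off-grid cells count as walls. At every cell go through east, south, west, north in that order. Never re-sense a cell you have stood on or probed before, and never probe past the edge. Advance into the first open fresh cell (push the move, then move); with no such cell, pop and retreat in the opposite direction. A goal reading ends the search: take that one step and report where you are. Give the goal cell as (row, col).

[in] maze.sense dir: east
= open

[in] stack.push x: east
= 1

[in] maze.move dir: east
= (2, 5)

[in] maze.sense dir: east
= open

[in] stack.push x: east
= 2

[in] maze.move dir: east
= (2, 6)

[in] maze.sense dir: east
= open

[in] stack.push x: east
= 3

[in] maze.move dir: east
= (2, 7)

[in] maze.sense dir: south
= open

[in] stack.push x: south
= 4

[in] maze.move dir: south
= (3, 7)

[in] maze.sense dir: south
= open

[in] stack.push x: south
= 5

[in] maze.move dir: south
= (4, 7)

[in] maze.sense dir: west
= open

[in] stack.push x: west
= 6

[in] maze.move dir: west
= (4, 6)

[in] maze.sense dir: west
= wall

[in] maze.sense dir: north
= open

[in] stack.push x: north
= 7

[in] maze.move dir: north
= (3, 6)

[in] maze.sense dir: west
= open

[in] stack.push x: west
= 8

[in] maze.move dir: west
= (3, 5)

[in] maze.sense dir: west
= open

[in] stack.push x: west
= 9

[in] maze.move dir: west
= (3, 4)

[in] maze.sense dir: south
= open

[in] stack.push x: south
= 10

[in] maze.move dir: south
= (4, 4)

[in] maze.sense dir: west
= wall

[in] stack.pop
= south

[in] maze.move dir: north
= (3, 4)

[in] maze.sense dir: west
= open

[in] stack.push x: west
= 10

[in] maze.move dir: west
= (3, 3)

[in] maze.sense dir: west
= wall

[in] maze.sense dir: north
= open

[in] stack.push x: north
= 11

[in] maze.move dir: north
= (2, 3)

[in] maze.sense dir: west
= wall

[in] maze.sense dir: north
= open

[in] stack.push x: north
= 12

[in] maze.move dir: north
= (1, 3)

[in] maze.sense dir: east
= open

[in] stack.push x: east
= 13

[in] maze.move dir: east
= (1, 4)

[in] maze.sense dir: east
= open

[in] stack.push x: east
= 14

[in] maze.move dir: east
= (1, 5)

[in] maze.sense dir: east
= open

[in] stack.push x: east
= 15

[in] maze.move dir: east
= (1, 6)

[in] maze.sense dir: east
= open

[in] stack.push x: east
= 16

[in] maze.move dir: east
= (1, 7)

[in] maze.sense dir: north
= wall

[in] stack.pop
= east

[in] maze.move dir: west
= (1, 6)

[in] maze.sense dir: north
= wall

[in] stack.pop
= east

[in] maze.move dir: west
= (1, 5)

[in] maze.sense dir: north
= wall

[in] stack.pop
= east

[in] maze.move dir: west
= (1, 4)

[in] maze.sense dir: north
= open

[in] stack.push x: north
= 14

[in] maze.move dir: north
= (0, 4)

[in] maze.sense dir: west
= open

[in] stack.push x: west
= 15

[in] maze.move dir: west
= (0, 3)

[in] maze.sense dir: west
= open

[in] stack.push x: west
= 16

[in] maze.move dir: west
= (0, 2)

[in] maze.sense dir: south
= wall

[in] maze.sense dir: west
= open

[in] stack.push x: west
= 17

[in] maze.move dir: west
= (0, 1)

[in] maze.sense dir: south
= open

[in] stack.push x: south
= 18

[in] maze.move dir: south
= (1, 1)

[in] maze.sense dir: south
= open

[in] stack.push x: south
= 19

[in] maze.move dir: south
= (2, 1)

[in] maze.sense dir: south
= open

[in] stack.push x: south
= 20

[in] maze.move dir: south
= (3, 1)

[in] maze.sense dir: south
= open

[in] stack.push x: south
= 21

[in] maze.move dir: south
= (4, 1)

[in] maze.sense dir: east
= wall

[in] maze.sense dir: west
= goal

[in] maze.move dir: west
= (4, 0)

Answer: (4, 0)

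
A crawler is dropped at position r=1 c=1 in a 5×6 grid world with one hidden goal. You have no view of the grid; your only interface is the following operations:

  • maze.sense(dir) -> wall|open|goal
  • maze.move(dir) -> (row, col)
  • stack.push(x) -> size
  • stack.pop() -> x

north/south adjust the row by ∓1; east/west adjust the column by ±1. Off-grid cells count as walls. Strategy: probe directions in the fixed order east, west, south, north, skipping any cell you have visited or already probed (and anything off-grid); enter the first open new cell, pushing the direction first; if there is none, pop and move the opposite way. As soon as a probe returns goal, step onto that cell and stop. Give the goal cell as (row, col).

[in] maze.sense dir: east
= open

[in] stack.push x: east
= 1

[in] maze.move dir: east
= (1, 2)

[in] maze.sense dir: east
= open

[in] stack.push x: east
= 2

[in] maze.move dir: east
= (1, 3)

[in] maze.sense dir: east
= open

[in] stack.push x: east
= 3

[in] maze.move dir: east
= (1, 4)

[in] maze.sense dir: east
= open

[in] stack.push x: east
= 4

[in] maze.move dir: east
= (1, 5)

[in] maze.sense dir: south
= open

[in] stack.push x: south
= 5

[in] maze.move dir: south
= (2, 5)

[in] maze.sense dir: west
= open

[in] stack.push x: west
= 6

[in] maze.move dir: west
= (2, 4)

[in] maze.sense dir: west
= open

[in] stack.push x: west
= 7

[in] maze.move dir: west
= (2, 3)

[in] maze.sense dir: west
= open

[in] stack.push x: west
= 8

[in] maze.move dir: west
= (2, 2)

[in] maze.sense dir: west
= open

[in] stack.push x: west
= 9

[in] maze.move dir: west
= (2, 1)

[in] maze.sense dir: west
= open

[in] stack.push x: west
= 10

[in] maze.move dir: west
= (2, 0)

[in] maze.sense dir: south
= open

[in] stack.push x: south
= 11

[in] maze.move dir: south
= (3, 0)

[in] maze.sense dir: east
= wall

[in] maze.sense dir: south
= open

[in] stack.push x: south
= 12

[in] maze.move dir: south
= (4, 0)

[in] maze.sense dir: east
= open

[in] stack.push x: east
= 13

[in] maze.move dir: east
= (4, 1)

[in] maze.sense dir: east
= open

[in] stack.push x: east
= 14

[in] maze.move dir: east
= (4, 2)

[in] maze.sense dir: east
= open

[in] stack.push x: east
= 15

[in] maze.move dir: east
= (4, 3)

[in] maze.sense dir: east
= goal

[in] maze.move dir: east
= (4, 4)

Answer: (4, 4)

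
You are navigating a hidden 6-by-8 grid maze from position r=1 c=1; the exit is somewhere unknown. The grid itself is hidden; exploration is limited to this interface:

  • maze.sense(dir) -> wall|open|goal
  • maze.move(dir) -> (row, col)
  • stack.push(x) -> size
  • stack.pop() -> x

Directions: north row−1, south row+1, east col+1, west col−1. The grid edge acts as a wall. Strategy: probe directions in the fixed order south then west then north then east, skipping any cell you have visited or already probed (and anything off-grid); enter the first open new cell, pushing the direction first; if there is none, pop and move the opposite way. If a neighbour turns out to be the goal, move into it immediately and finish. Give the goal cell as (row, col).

> sense dir: south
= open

> push x: south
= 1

> move dir: south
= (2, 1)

> sense dir: south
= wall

> sense dir: west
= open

> push x: west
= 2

> move dir: west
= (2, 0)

> sense dir: south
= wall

> sense dir: north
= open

> push x: north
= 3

> move dir: north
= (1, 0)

> sense dir: north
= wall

> pop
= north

> move dir: south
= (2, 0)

> pop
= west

> move dir: east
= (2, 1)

> sense dir: east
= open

> push x: east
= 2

> move dir: east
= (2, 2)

> sense dir: south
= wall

> sense dir: north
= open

> push x: north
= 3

> move dir: north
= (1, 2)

> sense dir: north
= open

> push x: north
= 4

> move dir: north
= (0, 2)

> sense dir: west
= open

> push x: west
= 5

> move dir: west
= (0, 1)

> pop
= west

> move dir: east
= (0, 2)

> sense dir: east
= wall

> pop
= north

> move dir: south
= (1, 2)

> sense dir: east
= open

> push x: east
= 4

> move dir: east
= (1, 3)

> sense dir: south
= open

> push x: south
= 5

> move dir: south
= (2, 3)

> sense dir: south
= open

> push x: south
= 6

> move dir: south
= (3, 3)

> sense dir: south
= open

> push x: south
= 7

> move dir: south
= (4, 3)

> sense dir: south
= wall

> sense dir: west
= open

> push x: west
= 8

> move dir: west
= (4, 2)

> sense dir: south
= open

> push x: south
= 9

> move dir: south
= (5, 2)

> sense dir: west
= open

> push x: west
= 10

> move dir: west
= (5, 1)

> sense dir: west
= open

> push x: west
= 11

> move dir: west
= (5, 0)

> sense dir: north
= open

> push x: north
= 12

> move dir: north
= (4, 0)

> sense dir: east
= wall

> pop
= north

> move dir: south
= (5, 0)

> pop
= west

> move dir: east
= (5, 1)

> pop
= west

> move dir: east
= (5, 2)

> pop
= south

> move dir: north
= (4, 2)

> pop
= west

> move dir: east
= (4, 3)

> sense dir: east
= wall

> pop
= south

> move dir: north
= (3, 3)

> sense dir: east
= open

> push x: east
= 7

> move dir: east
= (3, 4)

> sense dir: north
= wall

> sense dir: east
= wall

> pop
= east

> move dir: west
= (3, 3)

> pop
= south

> move dir: north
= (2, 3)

> pop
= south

> move dir: north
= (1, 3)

> sense dir: east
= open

> push x: east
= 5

> move dir: east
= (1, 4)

> sense dir: north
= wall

> sense dir: east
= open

> push x: east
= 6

> move dir: east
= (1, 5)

> sense dir: south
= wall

> sense dir: north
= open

> push x: north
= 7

> move dir: north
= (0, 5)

> sense dir: east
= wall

> pop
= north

> move dir: south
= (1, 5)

> sense dir: east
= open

> push x: east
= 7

> move dir: east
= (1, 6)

> sense dir: south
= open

> push x: south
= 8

> move dir: south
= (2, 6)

> sense dir: south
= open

> push x: south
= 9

> move dir: south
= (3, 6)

> sense dir: south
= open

> push x: south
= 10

> move dir: south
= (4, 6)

> sense dir: south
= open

> push x: south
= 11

> move dir: south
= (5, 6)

> sense dir: west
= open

> push x: west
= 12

> move dir: west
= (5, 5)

> sense dir: west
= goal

> move dir: west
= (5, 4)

Answer: (5, 4)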